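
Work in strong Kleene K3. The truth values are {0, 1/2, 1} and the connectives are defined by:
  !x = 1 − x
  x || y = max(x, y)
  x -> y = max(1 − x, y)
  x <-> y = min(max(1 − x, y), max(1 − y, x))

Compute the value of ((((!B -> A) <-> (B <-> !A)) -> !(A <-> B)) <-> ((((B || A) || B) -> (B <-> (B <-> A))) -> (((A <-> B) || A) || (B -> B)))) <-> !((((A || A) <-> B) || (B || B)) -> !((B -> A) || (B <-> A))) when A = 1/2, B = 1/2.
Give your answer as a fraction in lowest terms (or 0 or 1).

!B = !1/2 = 1/2
!B -> A = 1/2 -> 1/2 = 1/2
!A = !1/2 = 1/2
B <-> !A = 1/2 <-> 1/2 = 1/2
(!B -> A) <-> (B <-> !A) = 1/2 <-> 1/2 = 1/2
A <-> B = 1/2 <-> 1/2 = 1/2
!(A <-> B) = !1/2 = 1/2
((!B -> A) <-> (B <-> !A)) -> !(A <-> B) = 1/2 -> 1/2 = 1/2
B || A = 1/2 || 1/2 = 1/2
(B || A) || B = 1/2 || 1/2 = 1/2
B <-> A = 1/2 <-> 1/2 = 1/2
B <-> (B <-> A) = 1/2 <-> 1/2 = 1/2
((B || A) || B) -> (B <-> (B <-> A)) = 1/2 -> 1/2 = 1/2
A <-> B = 1/2 <-> 1/2 = 1/2
(A <-> B) || A = 1/2 || 1/2 = 1/2
B -> B = 1/2 -> 1/2 = 1/2
((A <-> B) || A) || (B -> B) = 1/2 || 1/2 = 1/2
(((B || A) || B) -> (B <-> (B <-> A))) -> (((A <-> B) || A) || (B -> B)) = 1/2 -> 1/2 = 1/2
(((!B -> A) <-> (B <-> !A)) -> !(A <-> B)) <-> ((((B || A) || B) -> (B <-> (B <-> A))) -> (((A <-> B) || A) || (B -> B))) = 1/2 <-> 1/2 = 1/2
A || A = 1/2 || 1/2 = 1/2
(A || A) <-> B = 1/2 <-> 1/2 = 1/2
B || B = 1/2 || 1/2 = 1/2
((A || A) <-> B) || (B || B) = 1/2 || 1/2 = 1/2
B -> A = 1/2 -> 1/2 = 1/2
B <-> A = 1/2 <-> 1/2 = 1/2
(B -> A) || (B <-> A) = 1/2 || 1/2 = 1/2
!((B -> A) || (B <-> A)) = !1/2 = 1/2
(((A || A) <-> B) || (B || B)) -> !((B -> A) || (B <-> A)) = 1/2 -> 1/2 = 1/2
!((((A || A) <-> B) || (B || B)) -> !((B -> A) || (B <-> A))) = !1/2 = 1/2
((((!B -> A) <-> (B <-> !A)) -> !(A <-> B)) <-> ((((B || A) || B) -> (B <-> (B <-> A))) -> (((A <-> B) || A) || (B -> B)))) <-> !((((A || A) <-> B) || (B || B)) -> !((B -> A) || (B <-> A))) = 1/2 <-> 1/2 = 1/2

1/2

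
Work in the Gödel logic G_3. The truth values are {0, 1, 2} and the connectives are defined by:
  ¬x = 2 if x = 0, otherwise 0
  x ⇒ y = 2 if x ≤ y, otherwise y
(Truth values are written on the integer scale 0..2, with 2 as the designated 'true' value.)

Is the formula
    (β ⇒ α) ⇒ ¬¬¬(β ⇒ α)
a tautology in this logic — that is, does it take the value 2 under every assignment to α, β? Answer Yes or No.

Counterexample: take α = 0, β = 0.
β ⇒ α = 0 ⇒ 0 = 2
¬(β ⇒ α) = ¬2 = 0
¬¬(β ⇒ α) = ¬0 = 2
¬¬¬(β ⇒ α) = ¬2 = 0
(β ⇒ α) ⇒ ¬¬¬(β ⇒ α) = 2 ⇒ 0 = 0
This gives 0 ≠ 2.

No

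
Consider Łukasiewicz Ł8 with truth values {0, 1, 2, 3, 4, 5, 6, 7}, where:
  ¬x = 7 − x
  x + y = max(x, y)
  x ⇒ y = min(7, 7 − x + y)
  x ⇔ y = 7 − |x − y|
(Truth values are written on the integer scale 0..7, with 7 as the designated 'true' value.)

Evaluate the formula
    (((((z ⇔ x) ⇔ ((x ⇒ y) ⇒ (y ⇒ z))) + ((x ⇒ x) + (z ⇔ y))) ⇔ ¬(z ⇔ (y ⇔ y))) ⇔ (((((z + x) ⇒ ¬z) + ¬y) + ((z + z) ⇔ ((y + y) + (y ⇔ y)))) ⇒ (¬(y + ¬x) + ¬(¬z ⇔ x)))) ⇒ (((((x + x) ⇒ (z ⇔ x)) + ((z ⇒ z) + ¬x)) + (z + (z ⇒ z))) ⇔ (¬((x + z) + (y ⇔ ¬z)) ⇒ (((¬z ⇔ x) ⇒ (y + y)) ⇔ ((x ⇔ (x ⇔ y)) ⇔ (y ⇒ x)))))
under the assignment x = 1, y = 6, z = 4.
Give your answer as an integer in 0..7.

z ⇔ x = 4 ⇔ 1 = 4
x ⇒ y = 1 ⇒ 6 = 7
y ⇒ z = 6 ⇒ 4 = 5
(x ⇒ y) ⇒ (y ⇒ z) = 7 ⇒ 5 = 5
(z ⇔ x) ⇔ ((x ⇒ y) ⇒ (y ⇒ z)) = 4 ⇔ 5 = 6
x ⇒ x = 1 ⇒ 1 = 7
z ⇔ y = 4 ⇔ 6 = 5
(x ⇒ x) + (z ⇔ y) = 7 + 5 = 7
((z ⇔ x) ⇔ ((x ⇒ y) ⇒ (y ⇒ z))) + ((x ⇒ x) + (z ⇔ y)) = 6 + 7 = 7
y ⇔ y = 6 ⇔ 6 = 7
z ⇔ (y ⇔ y) = 4 ⇔ 7 = 4
¬(z ⇔ (y ⇔ y)) = ¬4 = 3
(((z ⇔ x) ⇔ ((x ⇒ y) ⇒ (y ⇒ z))) + ((x ⇒ x) + (z ⇔ y))) ⇔ ¬(z ⇔ (y ⇔ y)) = 7 ⇔ 3 = 3
z + x = 4 + 1 = 4
¬z = ¬4 = 3
(z + x) ⇒ ¬z = 4 ⇒ 3 = 6
¬y = ¬6 = 1
((z + x) ⇒ ¬z) + ¬y = 6 + 1 = 6
z + z = 4 + 4 = 4
y + y = 6 + 6 = 6
y ⇔ y = 6 ⇔ 6 = 7
(y + y) + (y ⇔ y) = 6 + 7 = 7
(z + z) ⇔ ((y + y) + (y ⇔ y)) = 4 ⇔ 7 = 4
(((z + x) ⇒ ¬z) + ¬y) + ((z + z) ⇔ ((y + y) + (y ⇔ y))) = 6 + 4 = 6
¬x = ¬1 = 6
y + ¬x = 6 + 6 = 6
¬(y + ¬x) = ¬6 = 1
¬z = ¬4 = 3
¬z ⇔ x = 3 ⇔ 1 = 5
¬(¬z ⇔ x) = ¬5 = 2
¬(y + ¬x) + ¬(¬z ⇔ x) = 1 + 2 = 2
((((z + x) ⇒ ¬z) + ¬y) + ((z + z) ⇔ ((y + y) + (y ⇔ y)))) ⇒ (¬(y + ¬x) + ¬(¬z ⇔ x)) = 6 ⇒ 2 = 3
((((z ⇔ x) ⇔ ((x ⇒ y) ⇒ (y ⇒ z))) + ((x ⇒ x) + (z ⇔ y))) ⇔ ¬(z ⇔ (y ⇔ y))) ⇔ (((((z + x) ⇒ ¬z) + ¬y) + ((z + z) ⇔ ((y + y) + (y ⇔ y)))) ⇒ (¬(y + ¬x) + ¬(¬z ⇔ x))) = 3 ⇔ 3 = 7
x + x = 1 + 1 = 1
z ⇔ x = 4 ⇔ 1 = 4
(x + x) ⇒ (z ⇔ x) = 1 ⇒ 4 = 7
z ⇒ z = 4 ⇒ 4 = 7
¬x = ¬1 = 6
(z ⇒ z) + ¬x = 7 + 6 = 7
((x + x) ⇒ (z ⇔ x)) + ((z ⇒ z) + ¬x) = 7 + 7 = 7
z ⇒ z = 4 ⇒ 4 = 7
z + (z ⇒ z) = 4 + 7 = 7
(((x + x) ⇒ (z ⇔ x)) + ((z ⇒ z) + ¬x)) + (z + (z ⇒ z)) = 7 + 7 = 7
x + z = 1 + 4 = 4
¬z = ¬4 = 3
y ⇔ ¬z = 6 ⇔ 3 = 4
(x + z) + (y ⇔ ¬z) = 4 + 4 = 4
¬((x + z) + (y ⇔ ¬z)) = ¬4 = 3
¬z = ¬4 = 3
¬z ⇔ x = 3 ⇔ 1 = 5
y + y = 6 + 6 = 6
(¬z ⇔ x) ⇒ (y + y) = 5 ⇒ 6 = 7
x ⇔ y = 1 ⇔ 6 = 2
x ⇔ (x ⇔ y) = 1 ⇔ 2 = 6
y ⇒ x = 6 ⇒ 1 = 2
(x ⇔ (x ⇔ y)) ⇔ (y ⇒ x) = 6 ⇔ 2 = 3
((¬z ⇔ x) ⇒ (y + y)) ⇔ ((x ⇔ (x ⇔ y)) ⇔ (y ⇒ x)) = 7 ⇔ 3 = 3
¬((x + z) + (y ⇔ ¬z)) ⇒ (((¬z ⇔ x) ⇒ (y + y)) ⇔ ((x ⇔ (x ⇔ y)) ⇔ (y ⇒ x))) = 3 ⇒ 3 = 7
((((x + x) ⇒ (z ⇔ x)) + ((z ⇒ z) + ¬x)) + (z + (z ⇒ z))) ⇔ (¬((x + z) + (y ⇔ ¬z)) ⇒ (((¬z ⇔ x) ⇒ (y + y)) ⇔ ((x ⇔ (x ⇔ y)) ⇔ (y ⇒ x)))) = 7 ⇔ 7 = 7
(((((z ⇔ x) ⇔ ((x ⇒ y) ⇒ (y ⇒ z))) + ((x ⇒ x) + (z ⇔ y))) ⇔ ¬(z ⇔ (y ⇔ y))) ⇔ (((((z + x) ⇒ ¬z) + ¬y) + ((z + z) ⇔ ((y + y) + (y ⇔ y)))) ⇒ (¬(y + ¬x) + ¬(¬z ⇔ x)))) ⇒ (((((x + x) ⇒ (z ⇔ x)) + ((z ⇒ z) + ¬x)) + (z + (z ⇒ z))) ⇔ (¬((x + z) + (y ⇔ ¬z)) ⇒ (((¬z ⇔ x) ⇒ (y + y)) ⇔ ((x ⇔ (x ⇔ y)) ⇔ (y ⇒ x))))) = 7 ⇒ 7 = 7

7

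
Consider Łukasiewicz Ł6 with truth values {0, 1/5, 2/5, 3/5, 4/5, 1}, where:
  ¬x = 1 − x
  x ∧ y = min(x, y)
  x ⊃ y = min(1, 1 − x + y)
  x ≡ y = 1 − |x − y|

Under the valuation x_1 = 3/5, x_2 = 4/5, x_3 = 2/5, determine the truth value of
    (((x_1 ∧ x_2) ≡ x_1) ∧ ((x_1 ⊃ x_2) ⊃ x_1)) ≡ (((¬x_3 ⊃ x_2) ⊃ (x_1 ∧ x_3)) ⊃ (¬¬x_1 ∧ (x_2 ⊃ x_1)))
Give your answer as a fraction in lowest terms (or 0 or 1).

x_1 ∧ x_2 = 3/5 ∧ 4/5 = 3/5
(x_1 ∧ x_2) ≡ x_1 = 3/5 ≡ 3/5 = 1
x_1 ⊃ x_2 = 3/5 ⊃ 4/5 = 1
(x_1 ⊃ x_2) ⊃ x_1 = 1 ⊃ 3/5 = 3/5
((x_1 ∧ x_2) ≡ x_1) ∧ ((x_1 ⊃ x_2) ⊃ x_1) = 1 ∧ 3/5 = 3/5
¬x_3 = ¬2/5 = 3/5
¬x_3 ⊃ x_2 = 3/5 ⊃ 4/5 = 1
x_1 ∧ x_3 = 3/5 ∧ 2/5 = 2/5
(¬x_3 ⊃ x_2) ⊃ (x_1 ∧ x_3) = 1 ⊃ 2/5 = 2/5
¬x_1 = ¬3/5 = 2/5
¬¬x_1 = ¬2/5 = 3/5
x_2 ⊃ x_1 = 4/5 ⊃ 3/5 = 4/5
¬¬x_1 ∧ (x_2 ⊃ x_1) = 3/5 ∧ 4/5 = 3/5
((¬x_3 ⊃ x_2) ⊃ (x_1 ∧ x_3)) ⊃ (¬¬x_1 ∧ (x_2 ⊃ x_1)) = 2/5 ⊃ 3/5 = 1
(((x_1 ∧ x_2) ≡ x_1) ∧ ((x_1 ⊃ x_2) ⊃ x_1)) ≡ (((¬x_3 ⊃ x_2) ⊃ (x_1 ∧ x_3)) ⊃ (¬¬x_1 ∧ (x_2 ⊃ x_1))) = 3/5 ≡ 1 = 3/5

3/5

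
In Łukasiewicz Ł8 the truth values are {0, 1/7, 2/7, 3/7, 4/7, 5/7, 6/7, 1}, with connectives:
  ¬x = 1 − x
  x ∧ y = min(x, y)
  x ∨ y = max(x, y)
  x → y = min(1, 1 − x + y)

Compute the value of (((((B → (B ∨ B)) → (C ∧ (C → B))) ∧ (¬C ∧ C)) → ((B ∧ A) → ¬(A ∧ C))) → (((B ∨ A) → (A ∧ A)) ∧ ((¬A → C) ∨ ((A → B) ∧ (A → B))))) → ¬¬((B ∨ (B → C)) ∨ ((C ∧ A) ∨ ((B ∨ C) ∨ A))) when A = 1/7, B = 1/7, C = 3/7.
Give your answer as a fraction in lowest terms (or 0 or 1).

B ∨ B = 1/7 ∨ 1/7 = 1/7
B → (B ∨ B) = 1/7 → 1/7 = 1
C → B = 3/7 → 1/7 = 5/7
C ∧ (C → B) = 3/7 ∧ 5/7 = 3/7
(B → (B ∨ B)) → (C ∧ (C → B)) = 1 → 3/7 = 3/7
¬C = ¬3/7 = 4/7
¬C ∧ C = 4/7 ∧ 3/7 = 3/7
((B → (B ∨ B)) → (C ∧ (C → B))) ∧ (¬C ∧ C) = 3/7 ∧ 3/7 = 3/7
B ∧ A = 1/7 ∧ 1/7 = 1/7
A ∧ C = 1/7 ∧ 3/7 = 1/7
¬(A ∧ C) = ¬1/7 = 6/7
(B ∧ A) → ¬(A ∧ C) = 1/7 → 6/7 = 1
(((B → (B ∨ B)) → (C ∧ (C → B))) ∧ (¬C ∧ C)) → ((B ∧ A) → ¬(A ∧ C)) = 3/7 → 1 = 1
B ∨ A = 1/7 ∨ 1/7 = 1/7
A ∧ A = 1/7 ∧ 1/7 = 1/7
(B ∨ A) → (A ∧ A) = 1/7 → 1/7 = 1
¬A = ¬1/7 = 6/7
¬A → C = 6/7 → 3/7 = 4/7
A → B = 1/7 → 1/7 = 1
A → B = 1/7 → 1/7 = 1
(A → B) ∧ (A → B) = 1 ∧ 1 = 1
(¬A → C) ∨ ((A → B) ∧ (A → B)) = 4/7 ∨ 1 = 1
((B ∨ A) → (A ∧ A)) ∧ ((¬A → C) ∨ ((A → B) ∧ (A → B))) = 1 ∧ 1 = 1
((((B → (B ∨ B)) → (C ∧ (C → B))) ∧ (¬C ∧ C)) → ((B ∧ A) → ¬(A ∧ C))) → (((B ∨ A) → (A ∧ A)) ∧ ((¬A → C) ∨ ((A → B) ∧ (A → B)))) = 1 → 1 = 1
B → C = 1/7 → 3/7 = 1
B ∨ (B → C) = 1/7 ∨ 1 = 1
C ∧ A = 3/7 ∧ 1/7 = 1/7
B ∨ C = 1/7 ∨ 3/7 = 3/7
(B ∨ C) ∨ A = 3/7 ∨ 1/7 = 3/7
(C ∧ A) ∨ ((B ∨ C) ∨ A) = 1/7 ∨ 3/7 = 3/7
(B ∨ (B → C)) ∨ ((C ∧ A) ∨ ((B ∨ C) ∨ A)) = 1 ∨ 3/7 = 1
¬((B ∨ (B → C)) ∨ ((C ∧ A) ∨ ((B ∨ C) ∨ A))) = ¬1 = 0
¬¬((B ∨ (B → C)) ∨ ((C ∧ A) ∨ ((B ∨ C) ∨ A))) = ¬0 = 1
(((((B → (B ∨ B)) → (C ∧ (C → B))) ∧ (¬C ∧ C)) → ((B ∧ A) → ¬(A ∧ C))) → (((B ∨ A) → (A ∧ A)) ∧ ((¬A → C) ∨ ((A → B) ∧ (A → B))))) → ¬¬((B ∨ (B → C)) ∨ ((C ∧ A) ∨ ((B ∨ C) ∨ A))) = 1 → 1 = 1

1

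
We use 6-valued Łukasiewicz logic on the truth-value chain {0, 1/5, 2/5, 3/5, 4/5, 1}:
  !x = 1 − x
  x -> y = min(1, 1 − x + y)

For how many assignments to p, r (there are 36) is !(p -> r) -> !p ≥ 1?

27

value 1: 27 assignments (counts)
value 4/5: 3 assignments
value 3/5: 2 assignments
value 2/5: 2 assignments
value 1/5: 1 assignment
value 0: 1 assignment
So 27 of the 36 assignments meet the threshold.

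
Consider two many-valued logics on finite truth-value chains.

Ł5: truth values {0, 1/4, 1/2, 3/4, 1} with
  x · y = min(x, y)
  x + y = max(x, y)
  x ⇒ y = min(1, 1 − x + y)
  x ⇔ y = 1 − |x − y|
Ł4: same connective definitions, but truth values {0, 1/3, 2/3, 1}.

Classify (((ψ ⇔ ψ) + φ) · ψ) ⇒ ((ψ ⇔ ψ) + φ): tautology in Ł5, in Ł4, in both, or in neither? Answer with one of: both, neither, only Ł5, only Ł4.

In Ł5: every assignment gives 1 — tautology.
In Ł4: every assignment gives 1 — tautology.

both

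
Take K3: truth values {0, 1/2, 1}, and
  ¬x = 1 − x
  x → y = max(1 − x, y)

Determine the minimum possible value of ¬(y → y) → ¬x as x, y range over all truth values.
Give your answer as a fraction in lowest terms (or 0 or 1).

1/2

Take x = 1/2, y = 1/2:
y → y = 1/2 → 1/2 = 1/2
¬(y → y) = ¬1/2 = 1/2
¬x = ¬1/2 = 1/2
¬(y → y) → ¬x = 1/2 → 1/2 = 1/2
No assignment yields a value below 1/2, so this is the minimum.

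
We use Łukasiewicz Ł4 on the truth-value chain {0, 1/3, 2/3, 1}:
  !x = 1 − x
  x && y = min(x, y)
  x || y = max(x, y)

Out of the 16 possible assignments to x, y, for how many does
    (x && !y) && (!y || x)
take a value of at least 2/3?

4

x = 0, y = 0 ↦ 0  <
x = 0, y = 1/3 ↦ 0  <
x = 0, y = 2/3 ↦ 0  <
x = 0, y = 1 ↦ 0  <
x = 1/3, y = 0 ↦ 1/3  <
x = 1/3, y = 1/3 ↦ 1/3  <
x = 1/3, y = 2/3 ↦ 1/3  <
x = 1/3, y = 1 ↦ 0  <
x = 2/3, y = 0 ↦ 2/3  ≥
x = 2/3, y = 1/3 ↦ 2/3  ≥
x = 2/3, y = 2/3 ↦ 1/3  <
x = 2/3, y = 1 ↦ 0  <
x = 1, y = 0 ↦ 1  ≥
x = 1, y = 1/3 ↦ 2/3  ≥
x = 1, y = 2/3 ↦ 1/3  <
x = 1, y = 1 ↦ 0  <
So 4 of the 16 assignments meet the threshold.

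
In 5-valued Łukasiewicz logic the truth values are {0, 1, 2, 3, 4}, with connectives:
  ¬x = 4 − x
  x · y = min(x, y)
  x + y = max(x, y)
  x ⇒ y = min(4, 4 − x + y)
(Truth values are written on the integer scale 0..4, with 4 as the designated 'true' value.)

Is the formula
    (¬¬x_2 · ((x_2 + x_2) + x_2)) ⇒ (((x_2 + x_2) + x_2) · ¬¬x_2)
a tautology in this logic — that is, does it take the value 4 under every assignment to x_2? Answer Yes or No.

Yes

x_2 = 0 ↦ 4
x_2 = 1 ↦ 4
x_2 = 2 ↦ 4
x_2 = 3 ↦ 4
x_2 = 4 ↦ 4
Every assignment gives a value ≥ 4.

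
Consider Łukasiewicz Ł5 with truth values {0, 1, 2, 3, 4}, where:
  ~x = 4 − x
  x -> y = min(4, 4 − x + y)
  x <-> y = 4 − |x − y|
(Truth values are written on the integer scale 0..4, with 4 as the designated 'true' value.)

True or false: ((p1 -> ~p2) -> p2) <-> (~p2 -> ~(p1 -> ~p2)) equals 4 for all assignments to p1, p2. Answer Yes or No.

Yes

At p1 = 3, p2 = 0, for instance:
~p2 = ~0 = 4
p1 -> ~p2 = 3 -> 4 = 4
(p1 -> ~p2) -> p2 = 4 -> 0 = 0
~p2 = ~0 = 4
~(p1 -> ~p2) = ~4 = 0
~p2 -> ~(p1 -> ~p2) = 4 -> 0 = 0
((p1 -> ~p2) -> p2) <-> (~p2 -> ~(p1 -> ~p2)) = 0 <-> 0 = 4
and checking the remaining 24 assignments likewise gives ≥ 4 in every case.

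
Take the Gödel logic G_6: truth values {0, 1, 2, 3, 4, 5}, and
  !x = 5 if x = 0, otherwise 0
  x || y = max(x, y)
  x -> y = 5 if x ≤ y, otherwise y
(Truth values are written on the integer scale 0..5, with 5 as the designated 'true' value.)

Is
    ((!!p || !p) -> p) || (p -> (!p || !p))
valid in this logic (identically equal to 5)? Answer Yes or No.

No

Counterexample: take p = 1.
!p = !1 = 0
!!p = !0 = 5
!p = !1 = 0
!!p || !p = 5 || 0 = 5
(!!p || !p) -> p = 5 -> 1 = 1
!p = !1 = 0
!p = !1 = 0
!p || !p = 0 || 0 = 0
p -> (!p || !p) = 1 -> 0 = 0
((!!p || !p) -> p) || (p -> (!p || !p)) = 1 || 0 = 1
This gives 1 ≠ 5.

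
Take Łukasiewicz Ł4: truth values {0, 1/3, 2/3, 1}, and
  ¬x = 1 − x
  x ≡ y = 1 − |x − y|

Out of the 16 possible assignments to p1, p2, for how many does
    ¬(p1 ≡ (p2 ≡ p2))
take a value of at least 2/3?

p1 = 0, p2 = 0 ↦ 1  ≥
p1 = 0, p2 = 1/3 ↦ 1  ≥
p1 = 0, p2 = 2/3 ↦ 1  ≥
p1 = 0, p2 = 1 ↦ 1  ≥
p1 = 1/3, p2 = 0 ↦ 2/3  ≥
p1 = 1/3, p2 = 1/3 ↦ 2/3  ≥
p1 = 1/3, p2 = 2/3 ↦ 2/3  ≥
p1 = 1/3, p2 = 1 ↦ 2/3  ≥
p1 = 2/3, p2 = 0 ↦ 1/3  <
p1 = 2/3, p2 = 1/3 ↦ 1/3  <
p1 = 2/3, p2 = 2/3 ↦ 1/3  <
p1 = 2/3, p2 = 1 ↦ 1/3  <
p1 = 1, p2 = 0 ↦ 0  <
p1 = 1, p2 = 1/3 ↦ 0  <
p1 = 1, p2 = 2/3 ↦ 0  <
p1 = 1, p2 = 1 ↦ 0  <
So 8 of the 16 assignments meet the threshold.

8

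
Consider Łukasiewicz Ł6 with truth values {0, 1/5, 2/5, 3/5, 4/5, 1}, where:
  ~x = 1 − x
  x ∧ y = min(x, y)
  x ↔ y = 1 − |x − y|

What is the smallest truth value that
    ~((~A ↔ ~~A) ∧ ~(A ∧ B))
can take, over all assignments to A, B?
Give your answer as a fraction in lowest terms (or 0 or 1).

1/5

Take A = 2/5, B = 0:
~A = ~2/5 = 3/5
~A = ~2/5 = 3/5
~~A = ~3/5 = 2/5
~A ↔ ~~A = 3/5 ↔ 2/5 = 4/5
A ∧ B = 2/5 ∧ 0 = 0
~(A ∧ B) = ~0 = 1
(~A ↔ ~~A) ∧ ~(A ∧ B) = 4/5 ∧ 1 = 4/5
~((~A ↔ ~~A) ∧ ~(A ∧ B)) = ~4/5 = 1/5
No assignment yields a value below 1/5, so this is the minimum.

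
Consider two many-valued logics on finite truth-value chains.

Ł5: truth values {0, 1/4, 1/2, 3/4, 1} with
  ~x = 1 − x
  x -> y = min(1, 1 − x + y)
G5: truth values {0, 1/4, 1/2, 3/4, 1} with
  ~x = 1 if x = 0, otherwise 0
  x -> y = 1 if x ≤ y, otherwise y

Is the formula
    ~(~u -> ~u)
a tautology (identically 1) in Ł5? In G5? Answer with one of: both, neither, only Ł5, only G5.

In Ł5: at u = 0 the value is 0 — not a tautology.
In G5: at u = 0 the value is 0 — not a tautology.

neither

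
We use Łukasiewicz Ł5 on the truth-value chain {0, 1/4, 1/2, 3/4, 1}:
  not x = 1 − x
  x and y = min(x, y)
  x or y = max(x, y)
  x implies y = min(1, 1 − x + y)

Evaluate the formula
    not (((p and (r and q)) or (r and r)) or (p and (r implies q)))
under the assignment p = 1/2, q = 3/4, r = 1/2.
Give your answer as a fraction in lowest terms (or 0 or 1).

r and q = 1/2 and 3/4 = 1/2
p and (r and q) = 1/2 and 1/2 = 1/2
r and r = 1/2 and 1/2 = 1/2
(p and (r and q)) or (r and r) = 1/2 or 1/2 = 1/2
r implies q = 1/2 implies 3/4 = 1
p and (r implies q) = 1/2 and 1 = 1/2
((p and (r and q)) or (r and r)) or (p and (r implies q)) = 1/2 or 1/2 = 1/2
not (((p and (r and q)) or (r and r)) or (p and (r implies q))) = not 1/2 = 1/2

1/2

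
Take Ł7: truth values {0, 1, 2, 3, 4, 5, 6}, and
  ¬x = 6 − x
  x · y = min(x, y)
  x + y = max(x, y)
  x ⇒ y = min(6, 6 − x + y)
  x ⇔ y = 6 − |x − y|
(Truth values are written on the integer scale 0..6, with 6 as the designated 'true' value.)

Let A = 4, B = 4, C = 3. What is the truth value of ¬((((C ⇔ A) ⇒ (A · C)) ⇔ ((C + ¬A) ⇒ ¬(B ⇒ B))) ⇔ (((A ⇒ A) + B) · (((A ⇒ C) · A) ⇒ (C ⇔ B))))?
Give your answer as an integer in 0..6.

1

C ⇔ A = 3 ⇔ 4 = 5
A · C = 4 · 3 = 3
(C ⇔ A) ⇒ (A · C) = 5 ⇒ 3 = 4
¬A = ¬4 = 2
C + ¬A = 3 + 2 = 3
B ⇒ B = 4 ⇒ 4 = 6
¬(B ⇒ B) = ¬6 = 0
(C + ¬A) ⇒ ¬(B ⇒ B) = 3 ⇒ 0 = 3
((C ⇔ A) ⇒ (A · C)) ⇔ ((C + ¬A) ⇒ ¬(B ⇒ B)) = 4 ⇔ 3 = 5
A ⇒ A = 4 ⇒ 4 = 6
(A ⇒ A) + B = 6 + 4 = 6
A ⇒ C = 4 ⇒ 3 = 5
(A ⇒ C) · A = 5 · 4 = 4
C ⇔ B = 3 ⇔ 4 = 5
((A ⇒ C) · A) ⇒ (C ⇔ B) = 4 ⇒ 5 = 6
((A ⇒ A) + B) · (((A ⇒ C) · A) ⇒ (C ⇔ B)) = 6 · 6 = 6
(((C ⇔ A) ⇒ (A · C)) ⇔ ((C + ¬A) ⇒ ¬(B ⇒ B))) ⇔ (((A ⇒ A) + B) · (((A ⇒ C) · A) ⇒ (C ⇔ B))) = 5 ⇔ 6 = 5
¬((((C ⇔ A) ⇒ (A · C)) ⇔ ((C + ¬A) ⇒ ¬(B ⇒ B))) ⇔ (((A ⇒ A) + B) · (((A ⇒ C) · A) ⇒ (C ⇔ B)))) = ¬5 = 1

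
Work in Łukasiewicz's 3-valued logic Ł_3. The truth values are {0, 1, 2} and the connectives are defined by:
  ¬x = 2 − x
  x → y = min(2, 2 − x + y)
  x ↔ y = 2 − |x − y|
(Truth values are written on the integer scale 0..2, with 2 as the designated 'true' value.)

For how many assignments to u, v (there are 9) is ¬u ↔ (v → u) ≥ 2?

2

u = 0, v = 0 ↦ 2  ≥
u = 0, v = 1 ↦ 1  <
u = 0, v = 2 ↦ 0  <
u = 1, v = 0 ↦ 1  <
u = 1, v = 1 ↦ 1  <
u = 1, v = 2 ↦ 2  ≥
u = 2, v = 0 ↦ 0  <
u = 2, v = 1 ↦ 0  <
u = 2, v = 2 ↦ 0  <
So 2 of the 9 assignments meet the threshold.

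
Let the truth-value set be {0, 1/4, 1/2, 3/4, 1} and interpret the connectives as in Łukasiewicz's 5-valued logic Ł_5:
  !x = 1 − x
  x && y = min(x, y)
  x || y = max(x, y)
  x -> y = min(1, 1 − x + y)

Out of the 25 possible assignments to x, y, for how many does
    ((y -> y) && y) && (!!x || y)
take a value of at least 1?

value 1: 5 assignments (counts)
value 3/4: 5 assignments
value 1/2: 5 assignments
value 1/4: 5 assignments
value 0: 5 assignments
So 5 of the 25 assignments meet the threshold.

5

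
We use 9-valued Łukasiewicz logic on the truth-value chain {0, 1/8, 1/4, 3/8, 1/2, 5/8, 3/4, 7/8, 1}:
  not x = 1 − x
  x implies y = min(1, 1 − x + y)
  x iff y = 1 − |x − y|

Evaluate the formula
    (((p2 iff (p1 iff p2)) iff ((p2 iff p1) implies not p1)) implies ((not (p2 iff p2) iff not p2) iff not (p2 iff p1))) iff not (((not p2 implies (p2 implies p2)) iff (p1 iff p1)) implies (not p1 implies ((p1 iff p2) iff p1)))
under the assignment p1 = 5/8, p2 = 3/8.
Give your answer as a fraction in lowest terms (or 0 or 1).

p1 iff p2 = 5/8 iff 3/8 = 3/4
p2 iff (p1 iff p2) = 3/8 iff 3/4 = 5/8
p2 iff p1 = 3/8 iff 5/8 = 3/4
not p1 = not 5/8 = 3/8
(p2 iff p1) implies not p1 = 3/4 implies 3/8 = 5/8
(p2 iff (p1 iff p2)) iff ((p2 iff p1) implies not p1) = 5/8 iff 5/8 = 1
p2 iff p2 = 3/8 iff 3/8 = 1
not (p2 iff p2) = not 1 = 0
not p2 = not 3/8 = 5/8
not (p2 iff p2) iff not p2 = 0 iff 5/8 = 3/8
p2 iff p1 = 3/8 iff 5/8 = 3/4
not (p2 iff p1) = not 3/4 = 1/4
(not (p2 iff p2) iff not p2) iff not (p2 iff p1) = 3/8 iff 1/4 = 7/8
((p2 iff (p1 iff p2)) iff ((p2 iff p1) implies not p1)) implies ((not (p2 iff p2) iff not p2) iff not (p2 iff p1)) = 1 implies 7/8 = 7/8
not p2 = not 3/8 = 5/8
p2 implies p2 = 3/8 implies 3/8 = 1
not p2 implies (p2 implies p2) = 5/8 implies 1 = 1
p1 iff p1 = 5/8 iff 5/8 = 1
(not p2 implies (p2 implies p2)) iff (p1 iff p1) = 1 iff 1 = 1
not p1 = not 5/8 = 3/8
p1 iff p2 = 5/8 iff 3/8 = 3/4
(p1 iff p2) iff p1 = 3/4 iff 5/8 = 7/8
not p1 implies ((p1 iff p2) iff p1) = 3/8 implies 7/8 = 1
((not p2 implies (p2 implies p2)) iff (p1 iff p1)) implies (not p1 implies ((p1 iff p2) iff p1)) = 1 implies 1 = 1
not (((not p2 implies (p2 implies p2)) iff (p1 iff p1)) implies (not p1 implies ((p1 iff p2) iff p1))) = not 1 = 0
(((p2 iff (p1 iff p2)) iff ((p2 iff p1) implies not p1)) implies ((not (p2 iff p2) iff not p2) iff not (p2 iff p1))) iff not (((not p2 implies (p2 implies p2)) iff (p1 iff p1)) implies (not p1 implies ((p1 iff p2) iff p1))) = 7/8 iff 0 = 1/8

1/8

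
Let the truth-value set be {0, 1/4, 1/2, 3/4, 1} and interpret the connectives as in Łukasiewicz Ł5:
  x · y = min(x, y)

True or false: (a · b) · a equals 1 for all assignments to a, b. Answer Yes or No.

No

Counterexample: take a = 0, b = 0.
a · b = 0 · 0 = 0
(a · b) · a = 0 · 0 = 0
This gives 0 ≠ 1.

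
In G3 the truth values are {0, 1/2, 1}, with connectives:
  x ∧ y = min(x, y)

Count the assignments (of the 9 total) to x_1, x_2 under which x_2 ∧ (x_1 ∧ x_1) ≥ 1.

1

x_1 = 0, x_2 = 0 ↦ 0  <
x_1 = 0, x_2 = 1/2 ↦ 0  <
x_1 = 0, x_2 = 1 ↦ 0  <
x_1 = 1/2, x_2 = 0 ↦ 0  <
x_1 = 1/2, x_2 = 1/2 ↦ 1/2  <
x_1 = 1/2, x_2 = 1 ↦ 1/2  <
x_1 = 1, x_2 = 0 ↦ 0  <
x_1 = 1, x_2 = 1/2 ↦ 1/2  <
x_1 = 1, x_2 = 1 ↦ 1  ≥
So 1 of the 9 assignments meets the threshold.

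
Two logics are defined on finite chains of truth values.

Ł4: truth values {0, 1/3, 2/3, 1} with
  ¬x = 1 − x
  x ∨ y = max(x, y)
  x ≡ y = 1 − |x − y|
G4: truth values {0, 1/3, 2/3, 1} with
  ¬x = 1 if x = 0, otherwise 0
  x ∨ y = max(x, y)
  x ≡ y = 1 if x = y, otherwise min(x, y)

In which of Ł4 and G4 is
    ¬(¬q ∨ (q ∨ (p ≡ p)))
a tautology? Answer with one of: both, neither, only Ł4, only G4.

neither

In Ł4: at p = 0, q = 0 the value is 0 — not a tautology.
In G4: at p = 0, q = 0 the value is 0 — not a tautology.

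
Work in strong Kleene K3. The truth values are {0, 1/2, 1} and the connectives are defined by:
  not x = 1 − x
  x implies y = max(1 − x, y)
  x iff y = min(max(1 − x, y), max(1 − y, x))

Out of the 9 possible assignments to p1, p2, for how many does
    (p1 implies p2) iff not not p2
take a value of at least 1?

4

p1 = 0, p2 = 0 ↦ 0  <
p1 = 0, p2 = 1/2 ↦ 1/2  <
p1 = 0, p2 = 1 ↦ 1  ≥
p1 = 1/2, p2 = 0 ↦ 1/2  <
p1 = 1/2, p2 = 1/2 ↦ 1/2  <
p1 = 1/2, p2 = 1 ↦ 1  ≥
p1 = 1, p2 = 0 ↦ 1  ≥
p1 = 1, p2 = 1/2 ↦ 1/2  <
p1 = 1, p2 = 1 ↦ 1  ≥
So 4 of the 9 assignments meet the threshold.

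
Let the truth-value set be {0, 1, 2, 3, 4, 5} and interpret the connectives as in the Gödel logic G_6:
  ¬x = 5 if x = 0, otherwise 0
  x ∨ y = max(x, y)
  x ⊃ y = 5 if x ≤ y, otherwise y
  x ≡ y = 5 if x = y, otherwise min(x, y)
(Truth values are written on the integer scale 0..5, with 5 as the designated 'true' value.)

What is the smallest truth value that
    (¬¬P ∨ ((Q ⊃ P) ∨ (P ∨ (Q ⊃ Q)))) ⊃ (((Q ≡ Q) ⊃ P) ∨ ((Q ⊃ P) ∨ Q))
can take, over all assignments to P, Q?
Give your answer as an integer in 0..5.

1

Take P = 0, Q = 1:
¬P = ¬0 = 5
¬¬P = ¬5 = 0
Q ⊃ P = 1 ⊃ 0 = 0
Q ⊃ Q = 1 ⊃ 1 = 5
P ∨ (Q ⊃ Q) = 0 ∨ 5 = 5
(Q ⊃ P) ∨ (P ∨ (Q ⊃ Q)) = 0 ∨ 5 = 5
¬¬P ∨ ((Q ⊃ P) ∨ (P ∨ (Q ⊃ Q))) = 0 ∨ 5 = 5
Q ≡ Q = 1 ≡ 1 = 5
(Q ≡ Q) ⊃ P = 5 ⊃ 0 = 0
Q ⊃ P = 1 ⊃ 0 = 0
(Q ⊃ P) ∨ Q = 0 ∨ 1 = 1
((Q ≡ Q) ⊃ P) ∨ ((Q ⊃ P) ∨ Q) = 0 ∨ 1 = 1
(¬¬P ∨ ((Q ⊃ P) ∨ (P ∨ (Q ⊃ Q)))) ⊃ (((Q ≡ Q) ⊃ P) ∨ ((Q ⊃ P) ∨ Q)) = 5 ⊃ 1 = 1
No assignment yields a value below 1, so this is the minimum.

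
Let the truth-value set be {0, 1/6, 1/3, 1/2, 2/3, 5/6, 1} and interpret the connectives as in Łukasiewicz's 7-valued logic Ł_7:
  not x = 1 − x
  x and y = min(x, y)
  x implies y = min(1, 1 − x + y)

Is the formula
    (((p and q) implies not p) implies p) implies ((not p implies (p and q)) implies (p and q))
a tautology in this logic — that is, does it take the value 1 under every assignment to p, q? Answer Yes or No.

Counterexample: take p = 2/3, q = 0.
p and q = 2/3 and 0 = 0
not p = not 2/3 = 1/3
(p and q) implies not p = 0 implies 1/3 = 1
((p and q) implies not p) implies p = 1 implies 2/3 = 2/3
not p = not 2/3 = 1/3
p and q = 2/3 and 0 = 0
not p implies (p and q) = 1/3 implies 0 = 2/3
p and q = 2/3 and 0 = 0
(not p implies (p and q)) implies (p and q) = 2/3 implies 0 = 1/3
(((p and q) implies not p) implies p) implies ((not p implies (p and q)) implies (p and q)) = 2/3 implies 1/3 = 2/3
This gives 2/3 ≠ 1.

No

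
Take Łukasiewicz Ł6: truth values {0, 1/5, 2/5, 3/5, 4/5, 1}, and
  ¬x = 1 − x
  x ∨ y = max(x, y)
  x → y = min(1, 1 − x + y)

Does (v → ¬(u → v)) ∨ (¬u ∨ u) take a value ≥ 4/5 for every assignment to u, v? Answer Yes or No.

No

Counterexample: take u = 2/5, v = 2/5.
u → v = 2/5 → 2/5 = 1
¬(u → v) = ¬1 = 0
v → ¬(u → v) = 2/5 → 0 = 3/5
¬u = ¬2/5 = 3/5
¬u ∨ u = 3/5 ∨ 2/5 = 3/5
(v → ¬(u → v)) ∨ (¬u ∨ u) = 3/5 ∨ 3/5 = 3/5
This gives 3/5, which is below 4/5.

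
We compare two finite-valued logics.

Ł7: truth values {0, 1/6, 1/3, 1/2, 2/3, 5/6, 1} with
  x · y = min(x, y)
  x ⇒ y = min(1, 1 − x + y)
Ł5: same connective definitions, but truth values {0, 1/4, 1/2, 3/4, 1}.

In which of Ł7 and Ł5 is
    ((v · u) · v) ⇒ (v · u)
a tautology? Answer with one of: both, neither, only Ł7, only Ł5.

both

In Ł7: every assignment gives 1 — tautology.
In Ł5: every assignment gives 1 — tautology.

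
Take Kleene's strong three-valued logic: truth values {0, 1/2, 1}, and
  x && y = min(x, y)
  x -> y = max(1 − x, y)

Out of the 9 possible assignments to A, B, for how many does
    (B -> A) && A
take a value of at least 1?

3

A = 0, B = 0 ↦ 0  <
A = 0, B = 1/2 ↦ 0  <
A = 0, B = 1 ↦ 0  <
A = 1/2, B = 0 ↦ 1/2  <
A = 1/2, B = 1/2 ↦ 1/2  <
A = 1/2, B = 1 ↦ 1/2  <
A = 1, B = 0 ↦ 1  ≥
A = 1, B = 1/2 ↦ 1  ≥
A = 1, B = 1 ↦ 1  ≥
So 3 of the 9 assignments meet the threshold.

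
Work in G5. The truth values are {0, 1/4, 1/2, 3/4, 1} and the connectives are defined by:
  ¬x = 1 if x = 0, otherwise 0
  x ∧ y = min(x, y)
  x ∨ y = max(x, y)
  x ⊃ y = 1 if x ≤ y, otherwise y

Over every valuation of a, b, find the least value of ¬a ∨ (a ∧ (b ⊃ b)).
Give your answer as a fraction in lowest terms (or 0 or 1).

1/4

Take a = 1/4, b = 0:
¬a = ¬1/4 = 0
b ⊃ b = 0 ⊃ 0 = 1
a ∧ (b ⊃ b) = 1/4 ∧ 1 = 1/4
¬a ∨ (a ∧ (b ⊃ b)) = 0 ∨ 1/4 = 1/4
No assignment yields a value below 1/4, so this is the minimum.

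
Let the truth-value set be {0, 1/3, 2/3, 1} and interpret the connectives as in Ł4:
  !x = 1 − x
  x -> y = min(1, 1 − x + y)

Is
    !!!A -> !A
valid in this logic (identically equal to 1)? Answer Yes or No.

Yes

A = 0 ↦ 1
A = 1/3 ↦ 1
A = 2/3 ↦ 1
A = 1 ↦ 1
Every assignment gives a value ≥ 1.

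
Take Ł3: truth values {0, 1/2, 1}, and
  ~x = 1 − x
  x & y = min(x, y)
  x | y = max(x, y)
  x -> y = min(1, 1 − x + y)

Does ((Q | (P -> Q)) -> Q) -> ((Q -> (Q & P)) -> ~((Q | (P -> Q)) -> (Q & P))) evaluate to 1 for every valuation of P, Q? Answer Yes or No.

Counterexample: take P = 1, Q = 0.
P -> Q = 1 -> 0 = 0
Q | (P -> Q) = 0 | 0 = 0
(Q | (P -> Q)) -> Q = 0 -> 0 = 1
Q & P = 0 & 1 = 0
Q -> (Q & P) = 0 -> 0 = 1
P -> Q = 1 -> 0 = 0
Q | (P -> Q) = 0 | 0 = 0
(Q | (P -> Q)) -> (Q & P) = 0 -> 0 = 1
~((Q | (P -> Q)) -> (Q & P)) = ~1 = 0
(Q -> (Q & P)) -> ~((Q | (P -> Q)) -> (Q & P)) = 1 -> 0 = 0
((Q | (P -> Q)) -> Q) -> ((Q -> (Q & P)) -> ~((Q | (P -> Q)) -> (Q & P))) = 1 -> 0 = 0
This gives 0 ≠ 1.

No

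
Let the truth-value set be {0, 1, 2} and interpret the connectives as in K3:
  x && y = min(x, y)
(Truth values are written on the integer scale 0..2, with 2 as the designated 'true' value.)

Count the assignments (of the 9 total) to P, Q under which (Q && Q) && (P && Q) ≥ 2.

P = 0, Q = 0 ↦ 0  <
P = 0, Q = 1 ↦ 0  <
P = 0, Q = 2 ↦ 0  <
P = 1, Q = 0 ↦ 0  <
P = 1, Q = 1 ↦ 1  <
P = 1, Q = 2 ↦ 1  <
P = 2, Q = 0 ↦ 0  <
P = 2, Q = 1 ↦ 1  <
P = 2, Q = 2 ↦ 2  ≥
So 1 of the 9 assignments meets the threshold.

1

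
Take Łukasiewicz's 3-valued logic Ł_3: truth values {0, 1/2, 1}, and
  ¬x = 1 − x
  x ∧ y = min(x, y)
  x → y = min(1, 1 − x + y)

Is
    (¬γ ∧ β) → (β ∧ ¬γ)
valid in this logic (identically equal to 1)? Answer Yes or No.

β = 0, γ = 0 ↦ 1
β = 0, γ = 1/2 ↦ 1
β = 0, γ = 1 ↦ 1
β = 1/2, γ = 0 ↦ 1
β = 1/2, γ = 1/2 ↦ 1
β = 1/2, γ = 1 ↦ 1
β = 1, γ = 0 ↦ 1
β = 1, γ = 1/2 ↦ 1
β = 1, γ = 1 ↦ 1
Every assignment gives a value ≥ 1.

Yes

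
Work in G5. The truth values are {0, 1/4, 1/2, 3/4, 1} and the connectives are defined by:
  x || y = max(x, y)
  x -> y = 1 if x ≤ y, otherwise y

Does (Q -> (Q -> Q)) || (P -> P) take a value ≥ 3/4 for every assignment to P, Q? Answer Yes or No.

Yes

At P = 1/4, Q = 1, for instance:
Q -> Q = 1 -> 1 = 1
Q -> (Q -> Q) = 1 -> 1 = 1
P -> P = 1/4 -> 1/4 = 1
(Q -> (Q -> Q)) || (P -> P) = 1 || 1 = 1
and checking the remaining 24 assignments likewise gives ≥ 3/4 in every case.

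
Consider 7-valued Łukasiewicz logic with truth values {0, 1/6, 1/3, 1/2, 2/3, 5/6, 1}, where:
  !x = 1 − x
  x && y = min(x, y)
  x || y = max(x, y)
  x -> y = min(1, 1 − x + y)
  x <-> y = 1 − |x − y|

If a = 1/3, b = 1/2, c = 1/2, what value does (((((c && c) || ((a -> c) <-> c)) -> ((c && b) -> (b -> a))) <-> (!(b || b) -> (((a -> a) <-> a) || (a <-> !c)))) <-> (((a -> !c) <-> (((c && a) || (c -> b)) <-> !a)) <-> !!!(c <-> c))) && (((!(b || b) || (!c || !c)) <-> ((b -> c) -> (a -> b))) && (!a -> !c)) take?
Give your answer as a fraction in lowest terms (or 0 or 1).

c && c = 1/2 && 1/2 = 1/2
a -> c = 1/3 -> 1/2 = 1
(a -> c) <-> c = 1 <-> 1/2 = 1/2
(c && c) || ((a -> c) <-> c) = 1/2 || 1/2 = 1/2
c && b = 1/2 && 1/2 = 1/2
b -> a = 1/2 -> 1/3 = 5/6
(c && b) -> (b -> a) = 1/2 -> 5/6 = 1
((c && c) || ((a -> c) <-> c)) -> ((c && b) -> (b -> a)) = 1/2 -> 1 = 1
b || b = 1/2 || 1/2 = 1/2
!(b || b) = !1/2 = 1/2
a -> a = 1/3 -> 1/3 = 1
(a -> a) <-> a = 1 <-> 1/3 = 1/3
!c = !1/2 = 1/2
a <-> !c = 1/3 <-> 1/2 = 5/6
((a -> a) <-> a) || (a <-> !c) = 1/3 || 5/6 = 5/6
!(b || b) -> (((a -> a) <-> a) || (a <-> !c)) = 1/2 -> 5/6 = 1
(((c && c) || ((a -> c) <-> c)) -> ((c && b) -> (b -> a))) <-> (!(b || b) -> (((a -> a) <-> a) || (a <-> !c))) = 1 <-> 1 = 1
!c = !1/2 = 1/2
a -> !c = 1/3 -> 1/2 = 1
c && a = 1/2 && 1/3 = 1/3
c -> b = 1/2 -> 1/2 = 1
(c && a) || (c -> b) = 1/3 || 1 = 1
!a = !1/3 = 2/3
((c && a) || (c -> b)) <-> !a = 1 <-> 2/3 = 2/3
(a -> !c) <-> (((c && a) || (c -> b)) <-> !a) = 1 <-> 2/3 = 2/3
c <-> c = 1/2 <-> 1/2 = 1
!(c <-> c) = !1 = 0
!!(c <-> c) = !0 = 1
!!!(c <-> c) = !1 = 0
((a -> !c) <-> (((c && a) || (c -> b)) <-> !a)) <-> !!!(c <-> c) = 2/3 <-> 0 = 1/3
((((c && c) || ((a -> c) <-> c)) -> ((c && b) -> (b -> a))) <-> (!(b || b) -> (((a -> a) <-> a) || (a <-> !c)))) <-> (((a -> !c) <-> (((c && a) || (c -> b)) <-> !a)) <-> !!!(c <-> c)) = 1 <-> 1/3 = 1/3
b || b = 1/2 || 1/2 = 1/2
!(b || b) = !1/2 = 1/2
!c = !1/2 = 1/2
!c = !1/2 = 1/2
!c || !c = 1/2 || 1/2 = 1/2
!(b || b) || (!c || !c) = 1/2 || 1/2 = 1/2
b -> c = 1/2 -> 1/2 = 1
a -> b = 1/3 -> 1/2 = 1
(b -> c) -> (a -> b) = 1 -> 1 = 1
(!(b || b) || (!c || !c)) <-> ((b -> c) -> (a -> b)) = 1/2 <-> 1 = 1/2
!a = !1/3 = 2/3
!c = !1/2 = 1/2
!a -> !c = 2/3 -> 1/2 = 5/6
((!(b || b) || (!c || !c)) <-> ((b -> c) -> (a -> b))) && (!a -> !c) = 1/2 && 5/6 = 1/2
(((((c && c) || ((a -> c) <-> c)) -> ((c && b) -> (b -> a))) <-> (!(b || b) -> (((a -> a) <-> a) || (a <-> !c)))) <-> (((a -> !c) <-> (((c && a) || (c -> b)) <-> !a)) <-> !!!(c <-> c))) && (((!(b || b) || (!c || !c)) <-> ((b -> c) -> (a -> b))) && (!a -> !c)) = 1/3 && 1/2 = 1/3

1/3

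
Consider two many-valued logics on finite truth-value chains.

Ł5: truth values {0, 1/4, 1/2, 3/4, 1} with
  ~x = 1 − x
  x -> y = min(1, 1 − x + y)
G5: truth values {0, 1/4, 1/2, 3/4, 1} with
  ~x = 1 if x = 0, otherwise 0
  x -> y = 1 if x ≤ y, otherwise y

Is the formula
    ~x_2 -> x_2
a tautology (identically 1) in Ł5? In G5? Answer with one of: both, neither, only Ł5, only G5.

In Ł5: at x_2 = 0 the value is 0 — not a tautology.
In G5: at x_2 = 0 the value is 0 — not a tautology.

neither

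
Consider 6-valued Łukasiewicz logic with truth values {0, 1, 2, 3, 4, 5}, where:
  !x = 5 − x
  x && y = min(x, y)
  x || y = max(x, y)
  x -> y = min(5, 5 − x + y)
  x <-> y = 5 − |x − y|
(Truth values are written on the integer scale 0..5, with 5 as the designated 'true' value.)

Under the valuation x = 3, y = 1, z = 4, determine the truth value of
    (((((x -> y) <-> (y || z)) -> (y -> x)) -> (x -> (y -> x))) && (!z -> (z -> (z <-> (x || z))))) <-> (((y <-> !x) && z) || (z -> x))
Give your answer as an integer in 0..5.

x -> y = 3 -> 1 = 3
y || z = 1 || 4 = 4
(x -> y) <-> (y || z) = 3 <-> 4 = 4
y -> x = 1 -> 3 = 5
((x -> y) <-> (y || z)) -> (y -> x) = 4 -> 5 = 5
y -> x = 1 -> 3 = 5
x -> (y -> x) = 3 -> 5 = 5
(((x -> y) <-> (y || z)) -> (y -> x)) -> (x -> (y -> x)) = 5 -> 5 = 5
!z = !4 = 1
x || z = 3 || 4 = 4
z <-> (x || z) = 4 <-> 4 = 5
z -> (z <-> (x || z)) = 4 -> 5 = 5
!z -> (z -> (z <-> (x || z))) = 1 -> 5 = 5
((((x -> y) <-> (y || z)) -> (y -> x)) -> (x -> (y -> x))) && (!z -> (z -> (z <-> (x || z)))) = 5 && 5 = 5
!x = !3 = 2
y <-> !x = 1 <-> 2 = 4
(y <-> !x) && z = 4 && 4 = 4
z -> x = 4 -> 3 = 4
((y <-> !x) && z) || (z -> x) = 4 || 4 = 4
(((((x -> y) <-> (y || z)) -> (y -> x)) -> (x -> (y -> x))) && (!z -> (z -> (z <-> (x || z))))) <-> (((y <-> !x) && z) || (z -> x)) = 5 <-> 4 = 4

4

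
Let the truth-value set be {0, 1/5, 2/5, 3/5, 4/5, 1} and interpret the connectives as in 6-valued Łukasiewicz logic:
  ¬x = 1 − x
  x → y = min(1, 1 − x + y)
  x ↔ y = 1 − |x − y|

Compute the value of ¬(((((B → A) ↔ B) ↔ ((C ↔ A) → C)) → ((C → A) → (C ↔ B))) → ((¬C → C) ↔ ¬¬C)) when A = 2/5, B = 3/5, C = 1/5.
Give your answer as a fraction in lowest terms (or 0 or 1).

1/5

B → A = 3/5 → 2/5 = 4/5
(B → A) ↔ B = 4/5 ↔ 3/5 = 4/5
C ↔ A = 1/5 ↔ 2/5 = 4/5
(C ↔ A) → C = 4/5 → 1/5 = 2/5
((B → A) ↔ B) ↔ ((C ↔ A) → C) = 4/5 ↔ 2/5 = 3/5
C → A = 1/5 → 2/5 = 1
C ↔ B = 1/5 ↔ 3/5 = 3/5
(C → A) → (C ↔ B) = 1 → 3/5 = 3/5
(((B → A) ↔ B) ↔ ((C ↔ A) → C)) → ((C → A) → (C ↔ B)) = 3/5 → 3/5 = 1
¬C = ¬1/5 = 4/5
¬C → C = 4/5 → 1/5 = 2/5
¬C = ¬1/5 = 4/5
¬¬C = ¬4/5 = 1/5
(¬C → C) ↔ ¬¬C = 2/5 ↔ 1/5 = 4/5
((((B → A) ↔ B) ↔ ((C ↔ A) → C)) → ((C → A) → (C ↔ B))) → ((¬C → C) ↔ ¬¬C) = 1 → 4/5 = 4/5
¬(((((B → A) ↔ B) ↔ ((C ↔ A) → C)) → ((C → A) → (C ↔ B))) → ((¬C → C) ↔ ¬¬C)) = ¬4/5 = 1/5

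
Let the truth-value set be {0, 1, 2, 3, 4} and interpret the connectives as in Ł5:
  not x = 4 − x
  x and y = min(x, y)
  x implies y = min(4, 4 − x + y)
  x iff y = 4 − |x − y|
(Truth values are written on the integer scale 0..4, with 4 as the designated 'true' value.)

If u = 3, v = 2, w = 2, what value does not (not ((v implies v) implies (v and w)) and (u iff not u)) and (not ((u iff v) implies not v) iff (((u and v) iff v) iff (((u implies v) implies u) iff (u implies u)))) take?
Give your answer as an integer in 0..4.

v implies v = 2 implies 2 = 4
v and w = 2 and 2 = 2
(v implies v) implies (v and w) = 4 implies 2 = 2
not ((v implies v) implies (v and w)) = not 2 = 2
not u = not 3 = 1
u iff not u = 3 iff 1 = 2
not ((v implies v) implies (v and w)) and (u iff not u) = 2 and 2 = 2
not (not ((v implies v) implies (v and w)) and (u iff not u)) = not 2 = 2
u iff v = 3 iff 2 = 3
not v = not 2 = 2
(u iff v) implies not v = 3 implies 2 = 3
not ((u iff v) implies not v) = not 3 = 1
u and v = 3 and 2 = 2
(u and v) iff v = 2 iff 2 = 4
u implies v = 3 implies 2 = 3
(u implies v) implies u = 3 implies 3 = 4
u implies u = 3 implies 3 = 4
((u implies v) implies u) iff (u implies u) = 4 iff 4 = 4
((u and v) iff v) iff (((u implies v) implies u) iff (u implies u)) = 4 iff 4 = 4
not ((u iff v) implies not v) iff (((u and v) iff v) iff (((u implies v) implies u) iff (u implies u))) = 1 iff 4 = 1
not (not ((v implies v) implies (v and w)) and (u iff not u)) and (not ((u iff v) implies not v) iff (((u and v) iff v) iff (((u implies v) implies u) iff (u implies u)))) = 2 and 1 = 1

1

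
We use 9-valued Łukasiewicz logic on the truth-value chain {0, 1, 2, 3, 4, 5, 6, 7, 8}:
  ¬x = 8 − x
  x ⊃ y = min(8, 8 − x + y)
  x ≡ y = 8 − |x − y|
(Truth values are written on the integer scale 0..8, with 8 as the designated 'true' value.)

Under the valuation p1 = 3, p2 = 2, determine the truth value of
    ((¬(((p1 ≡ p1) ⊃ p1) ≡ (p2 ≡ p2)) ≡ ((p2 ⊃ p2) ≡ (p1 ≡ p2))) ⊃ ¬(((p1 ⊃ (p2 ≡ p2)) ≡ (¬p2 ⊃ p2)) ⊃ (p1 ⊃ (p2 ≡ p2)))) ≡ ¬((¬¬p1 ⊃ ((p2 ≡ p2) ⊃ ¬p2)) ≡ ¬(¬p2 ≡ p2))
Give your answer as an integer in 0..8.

6

p1 ≡ p1 = 3 ≡ 3 = 8
(p1 ≡ p1) ⊃ p1 = 8 ⊃ 3 = 3
p2 ≡ p2 = 2 ≡ 2 = 8
((p1 ≡ p1) ⊃ p1) ≡ (p2 ≡ p2) = 3 ≡ 8 = 3
¬(((p1 ≡ p1) ⊃ p1) ≡ (p2 ≡ p2)) = ¬3 = 5
p2 ⊃ p2 = 2 ⊃ 2 = 8
p1 ≡ p2 = 3 ≡ 2 = 7
(p2 ⊃ p2) ≡ (p1 ≡ p2) = 8 ≡ 7 = 7
¬(((p1 ≡ p1) ⊃ p1) ≡ (p2 ≡ p2)) ≡ ((p2 ⊃ p2) ≡ (p1 ≡ p2)) = 5 ≡ 7 = 6
p2 ≡ p2 = 2 ≡ 2 = 8
p1 ⊃ (p2 ≡ p2) = 3 ⊃ 8 = 8
¬p2 = ¬2 = 6
¬p2 ⊃ p2 = 6 ⊃ 2 = 4
(p1 ⊃ (p2 ≡ p2)) ≡ (¬p2 ⊃ p2) = 8 ≡ 4 = 4
p2 ≡ p2 = 2 ≡ 2 = 8
p1 ⊃ (p2 ≡ p2) = 3 ⊃ 8 = 8
((p1 ⊃ (p2 ≡ p2)) ≡ (¬p2 ⊃ p2)) ⊃ (p1 ⊃ (p2 ≡ p2)) = 4 ⊃ 8 = 8
¬(((p1 ⊃ (p2 ≡ p2)) ≡ (¬p2 ⊃ p2)) ⊃ (p1 ⊃ (p2 ≡ p2))) = ¬8 = 0
(¬(((p1 ≡ p1) ⊃ p1) ≡ (p2 ≡ p2)) ≡ ((p2 ⊃ p2) ≡ (p1 ≡ p2))) ⊃ ¬(((p1 ⊃ (p2 ≡ p2)) ≡ (¬p2 ⊃ p2)) ⊃ (p1 ⊃ (p2 ≡ p2))) = 6 ⊃ 0 = 2
¬p1 = ¬3 = 5
¬¬p1 = ¬5 = 3
p2 ≡ p2 = 2 ≡ 2 = 8
¬p2 = ¬2 = 6
(p2 ≡ p2) ⊃ ¬p2 = 8 ⊃ 6 = 6
¬¬p1 ⊃ ((p2 ≡ p2) ⊃ ¬p2) = 3 ⊃ 6 = 8
¬p2 = ¬2 = 6
¬p2 ≡ p2 = 6 ≡ 2 = 4
¬(¬p2 ≡ p2) = ¬4 = 4
(¬¬p1 ⊃ ((p2 ≡ p2) ⊃ ¬p2)) ≡ ¬(¬p2 ≡ p2) = 8 ≡ 4 = 4
¬((¬¬p1 ⊃ ((p2 ≡ p2) ⊃ ¬p2)) ≡ ¬(¬p2 ≡ p2)) = ¬4 = 4
((¬(((p1 ≡ p1) ⊃ p1) ≡ (p2 ≡ p2)) ≡ ((p2 ⊃ p2) ≡ (p1 ≡ p2))) ⊃ ¬(((p1 ⊃ (p2 ≡ p2)) ≡ (¬p2 ⊃ p2)) ⊃ (p1 ⊃ (p2 ≡ p2)))) ≡ ¬((¬¬p1 ⊃ ((p2 ≡ p2) ⊃ ¬p2)) ≡ ¬(¬p2 ≡ p2)) = 2 ≡ 4 = 6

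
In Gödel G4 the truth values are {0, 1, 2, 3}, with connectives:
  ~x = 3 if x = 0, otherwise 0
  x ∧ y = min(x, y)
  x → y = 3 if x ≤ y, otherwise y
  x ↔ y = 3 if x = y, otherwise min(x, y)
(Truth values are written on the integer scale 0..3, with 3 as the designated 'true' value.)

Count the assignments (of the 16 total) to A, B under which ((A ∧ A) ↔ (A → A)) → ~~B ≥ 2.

13

A = 0, B = 0 ↦ 3  ≥
A = 0, B = 1 ↦ 3  ≥
A = 0, B = 2 ↦ 3  ≥
A = 0, B = 3 ↦ 3  ≥
A = 1, B = 0 ↦ 0  <
A = 1, B = 1 ↦ 3  ≥
A = 1, B = 2 ↦ 3  ≥
A = 1, B = 3 ↦ 3  ≥
A = 2, B = 0 ↦ 0  <
A = 2, B = 1 ↦ 3  ≥
A = 2, B = 2 ↦ 3  ≥
A = 2, B = 3 ↦ 3  ≥
A = 3, B = 0 ↦ 0  <
A = 3, B = 1 ↦ 3  ≥
A = 3, B = 2 ↦ 3  ≥
A = 3, B = 3 ↦ 3  ≥
So 13 of the 16 assignments meet the threshold.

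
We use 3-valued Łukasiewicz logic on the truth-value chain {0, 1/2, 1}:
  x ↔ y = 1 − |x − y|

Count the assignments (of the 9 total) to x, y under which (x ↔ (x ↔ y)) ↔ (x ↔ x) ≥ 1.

x = 0, y = 0 ↦ 0  <
x = 0, y = 1/2 ↦ 1/2  <
x = 0, y = 1 ↦ 1  ≥
x = 1/2, y = 0 ↦ 1  ≥
x = 1/2, y = 1/2 ↦ 1/2  <
x = 1/2, y = 1 ↦ 1  ≥
x = 1, y = 0 ↦ 0  <
x = 1, y = 1/2 ↦ 1/2  <
x = 1, y = 1 ↦ 1  ≥
So 4 of the 9 assignments meet the threshold.

4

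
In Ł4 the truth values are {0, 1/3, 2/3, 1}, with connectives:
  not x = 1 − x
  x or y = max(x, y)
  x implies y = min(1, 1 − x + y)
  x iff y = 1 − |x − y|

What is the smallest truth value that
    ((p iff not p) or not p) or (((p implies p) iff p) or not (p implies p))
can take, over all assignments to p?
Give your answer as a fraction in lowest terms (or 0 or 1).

2/3

Take p = 1/3:
not p = not 1/3 = 2/3
p iff not p = 1/3 iff 2/3 = 2/3
not p = not 1/3 = 2/3
(p iff not p) or not p = 2/3 or 2/3 = 2/3
p implies p = 1/3 implies 1/3 = 1
(p implies p) iff p = 1 iff 1/3 = 1/3
p implies p = 1/3 implies 1/3 = 1
not (p implies p) = not 1 = 0
((p implies p) iff p) or not (p implies p) = 1/3 or 0 = 1/3
((p iff not p) or not p) or (((p implies p) iff p) or not (p implies p)) = 2/3 or 1/3 = 2/3
No assignment yields a value below 2/3, so this is the minimum.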